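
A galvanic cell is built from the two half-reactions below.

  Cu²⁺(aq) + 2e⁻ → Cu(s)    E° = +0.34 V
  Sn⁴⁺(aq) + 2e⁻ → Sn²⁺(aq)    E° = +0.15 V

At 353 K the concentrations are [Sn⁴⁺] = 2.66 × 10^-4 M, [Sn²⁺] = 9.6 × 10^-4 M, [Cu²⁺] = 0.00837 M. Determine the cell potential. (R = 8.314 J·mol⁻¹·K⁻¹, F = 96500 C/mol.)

The Cu²⁺/Cu couple has the higher reduction potential and acts as the cathode, so E°_cell = +0.34 − (+0.15) = 0.19 V.
Balancing electrons gives n = 2; the reaction quotient is Q = [Sn⁴⁺]/([Sn²⁺]·[Cu²⁺]) = 33.1.
E = E° − (RT/nF) ln Q = 0.19 − (8.314×353)/(2×96500) × (3.500) = 0.190 − 0.053 = 0.137 V.

0.137 V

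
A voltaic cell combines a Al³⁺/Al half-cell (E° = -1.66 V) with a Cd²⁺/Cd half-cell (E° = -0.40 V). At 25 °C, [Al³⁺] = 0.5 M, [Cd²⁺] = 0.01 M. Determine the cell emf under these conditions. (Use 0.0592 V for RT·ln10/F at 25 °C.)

1.21 V

The Cd²⁺/Cd couple has the higher reduction potential and acts as the cathode, so E°_cell = -0.40 − (-1.66) = 1.26 V.
Balancing electrons gives n = 6; the reaction quotient is Q = [Al³⁺]^2/[Cd²⁺]^3 = 2.5 × 10^5.
At 25 °C, E = E° − (0.0592/n) log Q = 1.26 − (0.0592/6)(5.398) = 1.260 − 0.053 = 1.207 V.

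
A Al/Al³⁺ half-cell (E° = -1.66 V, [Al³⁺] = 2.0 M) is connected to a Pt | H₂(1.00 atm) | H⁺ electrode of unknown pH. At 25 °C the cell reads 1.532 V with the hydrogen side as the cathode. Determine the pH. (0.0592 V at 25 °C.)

E°_cell = 1.66 V and n = 6.
log Q = n(E° − E)/0.0592 = 6×(1.66 − 1.532)/0.0592 = 12.973.
With Q = [Al³⁺]^2·P(H₂)^3 / [H⁺]^6, solving for [H⁺] gives log[H⁺] = -2.062, so pH = 2.06.

pH = 2.06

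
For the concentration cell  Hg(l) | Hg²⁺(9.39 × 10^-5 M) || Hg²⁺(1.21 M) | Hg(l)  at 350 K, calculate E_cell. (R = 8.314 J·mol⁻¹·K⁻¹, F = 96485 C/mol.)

0.14 V

Both half-cells are Hg²⁺/Hg, so E°_cell = 0. The concentrated side is the cathode; the cell reaction moves Hg²⁺ from high to low concentration with n = 2.
Q = [Hg²⁺]_dilute/[Hg²⁺]_conc = 9.39 × 10^-5/1.21 = 7.76 × 10^-5.
E = 0 − (RT/nF) ln Q = −((8.314×350)/(2×96485))(-9.464) = 0.1427 V.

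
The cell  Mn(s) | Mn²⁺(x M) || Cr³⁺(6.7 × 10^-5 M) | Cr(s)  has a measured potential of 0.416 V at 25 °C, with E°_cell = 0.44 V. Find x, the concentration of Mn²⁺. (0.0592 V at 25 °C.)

From the Nernst equation, log Q = n(E° − E)/0.0592 = 6(0.44 − 0.416)/0.0592 = 2.432, so Q = 271.
With Q = [Mn²⁺]^3/[Cr³⁺]^2 and the known concentrations, [Mn²⁺]^3 in the numerator gives [Mn²⁺] = 0.011 M.

0.011 M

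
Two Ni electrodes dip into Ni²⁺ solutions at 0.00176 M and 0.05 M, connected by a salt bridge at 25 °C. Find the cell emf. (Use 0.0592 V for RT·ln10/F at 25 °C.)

Both half-cells are Ni²⁺/Ni, so E°_cell = 0. The concentrated side is the cathode; the cell reaction moves Ni²⁺ from high to low concentration with n = 2.
Q = [Ni²⁺]_dilute/[Ni²⁺]_conc = 0.00176/0.05 = 0.0352.
E = 0 − (0.0592/2) log Q = −(0.0592/2)(-1.453) = 0.0430 V.

0.043 V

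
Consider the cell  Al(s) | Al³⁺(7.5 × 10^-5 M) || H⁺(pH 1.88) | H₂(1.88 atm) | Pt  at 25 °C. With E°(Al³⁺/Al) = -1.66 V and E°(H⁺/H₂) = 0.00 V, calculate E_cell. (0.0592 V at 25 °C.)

1.62 V

The hydrogen couple is the cathode, so E°_cell = 1.66 V; n = 6.
[H⁺] = 10^(−1.88) = 0.013 M, and Q = [Al³⁺]^2·P(H₂)^3 / [H⁺]^6 = 7120.
E = E° − (0.0592/6) log Q = 1.66 − (0.0592/6)(3.853) = 1.622 V.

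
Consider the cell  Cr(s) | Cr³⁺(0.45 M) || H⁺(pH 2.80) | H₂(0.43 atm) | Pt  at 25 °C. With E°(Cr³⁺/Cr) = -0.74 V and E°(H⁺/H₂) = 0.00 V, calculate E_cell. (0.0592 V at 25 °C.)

0.59 V

The hydrogen couple is the cathode, so E°_cell = 0.74 V; n = 6.
[H⁺] = 10^(−2.80) = 0.0016 M, and Q = [Cr³⁺]^2·P(H₂)^3 / [H⁺]^6 = 1.02 × 10^15.
E = E° − (0.0592/6) log Q = 0.74 − (0.0592/6)(15.007) = 0.592 V.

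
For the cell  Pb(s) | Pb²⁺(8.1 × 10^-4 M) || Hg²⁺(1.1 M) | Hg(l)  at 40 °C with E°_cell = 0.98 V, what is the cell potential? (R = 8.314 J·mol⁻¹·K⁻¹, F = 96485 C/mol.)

1.08 V

Balancing electrons gives n = 2; the reaction quotient is Q = [Pb²⁺]/[Hg²⁺] = 7.36 × 10^-4.
E = E° − (RT/nF) ln Q = 0.98 − (8.314×313)/(2×96485) × (-7.214) = 0.980 + 0.097 = 1.077 V.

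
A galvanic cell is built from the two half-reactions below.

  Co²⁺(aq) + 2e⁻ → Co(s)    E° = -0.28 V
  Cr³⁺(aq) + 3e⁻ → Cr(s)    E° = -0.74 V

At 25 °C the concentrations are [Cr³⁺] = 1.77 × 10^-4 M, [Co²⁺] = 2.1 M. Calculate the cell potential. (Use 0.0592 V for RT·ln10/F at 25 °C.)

The Co²⁺/Co couple has the higher reduction potential and acts as the cathode, so E°_cell = -0.28 − (-0.74) = 0.46 V.
Balancing electrons gives n = 6; the reaction quotient is Q = [Cr³⁺]^2/[Co²⁺]^3 = 3.38 × 10^-9.
At 25 °C, E = E° − (0.0592/n) log Q = 0.46 − (0.0592/6)(-8.471) = 0.460 + 0.084 = 0.544 V.

0.544 V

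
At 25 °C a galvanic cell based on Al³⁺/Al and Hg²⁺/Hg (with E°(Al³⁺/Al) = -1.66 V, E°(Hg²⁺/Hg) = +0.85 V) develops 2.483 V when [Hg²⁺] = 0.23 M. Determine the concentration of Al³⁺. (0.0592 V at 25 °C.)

2.6 M

From the Nernst equation, log Q = n(E° − E)/0.0592 = 6(2.51 − 2.483)/0.0592 = 2.736, so Q = 545.
With Q = [Al³⁺]^2/[Hg²⁺]^3 and the known concentrations, [Al³⁺]^2 in the numerator gives [Al³⁺] = 2.6 M.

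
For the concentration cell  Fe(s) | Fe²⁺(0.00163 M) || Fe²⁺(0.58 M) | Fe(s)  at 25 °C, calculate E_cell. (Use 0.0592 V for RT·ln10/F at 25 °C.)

0.076 V

Both half-cells are Fe²⁺/Fe, so E°_cell = 0. The concentrated side is the cathode; the cell reaction moves Fe²⁺ from high to low concentration with n = 2.
Q = [Fe²⁺]_dilute/[Fe²⁺]_conc = 0.00163/0.58 = 0.00281.
E = 0 − (0.0592/2) log Q = −(0.0592/2)(-2.551) = 0.0755 V.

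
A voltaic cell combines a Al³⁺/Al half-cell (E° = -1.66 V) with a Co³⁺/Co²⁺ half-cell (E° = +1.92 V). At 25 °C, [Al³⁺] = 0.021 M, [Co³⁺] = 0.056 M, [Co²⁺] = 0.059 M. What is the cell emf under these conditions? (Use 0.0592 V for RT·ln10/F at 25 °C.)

3.61 V

The Co³⁺/Co²⁺ couple has the higher reduction potential and acts as the cathode, so E°_cell = +1.92 − (-1.66) = 3.58 V.
Balancing electrons gives n = 3; the reaction quotient is Q = [Al³⁺]·[Co²⁺]^3/[Co³⁺]^3 = 0.0246.
At 25 °C, E = E° − (0.0592/n) log Q = 3.58 − (0.0592/3)(-1.610) = 3.580 + 0.032 = 3.612 V.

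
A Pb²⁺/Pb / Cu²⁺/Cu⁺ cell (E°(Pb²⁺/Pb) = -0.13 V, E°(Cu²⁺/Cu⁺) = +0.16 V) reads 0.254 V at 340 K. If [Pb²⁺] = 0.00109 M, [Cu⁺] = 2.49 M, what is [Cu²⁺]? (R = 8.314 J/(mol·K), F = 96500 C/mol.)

0.024 M

From the Nernst equation, ln Q = nF(E° − E)/RT = 2×96500×(0.29 − 0.254)/(8.314×340) = 2.458, so Q = 11.7.
With Q = [Pb²⁺]·[Cu⁺]^2/[Cu²⁺]^2 and the known concentrations, [Cu²⁺]^2 in the denominator gives [Cu²⁺] = 0.024 M.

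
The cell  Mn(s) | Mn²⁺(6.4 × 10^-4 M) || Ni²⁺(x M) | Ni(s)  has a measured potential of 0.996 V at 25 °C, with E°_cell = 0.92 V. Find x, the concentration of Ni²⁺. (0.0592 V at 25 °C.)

From the Nernst equation, log Q = n(E° − E)/0.0592 = 2(0.92 − 0.996)/0.0592 = -2.568, so Q = 0.00271.
With Q = [Mn²⁺]/[Ni²⁺] and the known concentrations, [Ni²⁺] in the denominator gives [Ni²⁺] = 0.24 M.

0.24 M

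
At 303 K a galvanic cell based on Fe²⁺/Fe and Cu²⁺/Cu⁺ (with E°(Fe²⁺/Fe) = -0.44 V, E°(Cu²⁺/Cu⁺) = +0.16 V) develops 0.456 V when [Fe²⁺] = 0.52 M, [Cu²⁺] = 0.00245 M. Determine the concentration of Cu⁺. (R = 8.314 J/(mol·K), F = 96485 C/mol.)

0.84 M

From the Nernst equation, ln Q = nF(E° − E)/RT = 2×96485×(0.60 − 0.456)/(8.314×303) = 11.031, so Q = 6.17 × 10^4.
With Q = [Fe²⁺]·[Cu⁺]^2/[Cu²⁺]^2 and the known concentrations, [Cu⁺]^2 in the numerator gives [Cu⁺] = 0.84 M.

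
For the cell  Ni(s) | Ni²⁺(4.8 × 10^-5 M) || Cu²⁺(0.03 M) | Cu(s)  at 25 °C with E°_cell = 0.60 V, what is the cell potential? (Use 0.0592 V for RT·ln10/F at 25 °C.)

0.683 V

Balancing electrons gives n = 2; the reaction quotient is Q = [Ni²⁺]/[Cu²⁺] = 0.00160.
At 25 °C, E = E° − (0.0592/n) log Q = 0.60 − (0.0592/2)(-2.796) = 0.600 + 0.083 = 0.683 V.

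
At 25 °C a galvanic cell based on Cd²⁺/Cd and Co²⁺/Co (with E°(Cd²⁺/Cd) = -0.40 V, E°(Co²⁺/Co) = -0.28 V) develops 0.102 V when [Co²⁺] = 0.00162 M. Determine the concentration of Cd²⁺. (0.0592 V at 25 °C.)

From the Nernst equation, log Q = n(E° − E)/0.0592 = 2(0.12 − 0.102)/0.0592 = 0.608, so Q = 4.06.
With Q = [Cd²⁺]/[Co²⁺] and the known concentrations, [Cd²⁺] in the numerator gives [Cd²⁺] = 0.0066 M.

0.0066 M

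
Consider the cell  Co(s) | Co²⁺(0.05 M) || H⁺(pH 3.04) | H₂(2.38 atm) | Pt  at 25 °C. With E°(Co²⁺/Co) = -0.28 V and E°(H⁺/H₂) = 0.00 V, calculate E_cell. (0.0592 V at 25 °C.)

0.13 V

The hydrogen couple is the cathode, so E°_cell = 0.28 V; n = 2.
[H⁺] = 10^(−3.04) = 9.1 × 10^-4 M, and Q = [Co²⁺]·P(H₂) / [H⁺]^2 = 1.43 × 10^5.
E = E° − (0.0592/2) log Q = 0.28 − (0.0592/2)(5.156) = 0.127 V.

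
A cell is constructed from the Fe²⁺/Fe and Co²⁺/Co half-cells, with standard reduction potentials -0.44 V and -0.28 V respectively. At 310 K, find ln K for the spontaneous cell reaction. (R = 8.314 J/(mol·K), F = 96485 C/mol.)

E°_cell = -0.28 − (-0.44) = 0.16 V, with n = 2 electrons transferred.
At equilibrium E = 0, so the Nernst equation gives ln K = nFE°/RT = (2)(96485)(0.16)/((8.314)(310)) = 11.98.

ln K = 12.0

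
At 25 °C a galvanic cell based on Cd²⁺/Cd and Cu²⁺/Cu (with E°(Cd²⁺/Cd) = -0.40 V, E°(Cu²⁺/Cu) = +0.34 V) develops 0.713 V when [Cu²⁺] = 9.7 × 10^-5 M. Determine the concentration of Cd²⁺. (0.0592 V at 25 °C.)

From the Nernst equation, log Q = n(E° − E)/0.0592 = 2(0.74 − 0.713)/0.0592 = 0.912, so Q = 8.17.
With Q = [Cd²⁺]/[Cu²⁺] and the known concentrations, [Cd²⁺] in the numerator gives [Cd²⁺] = 7.9 × 10^-4 M.

7.9 × 10^-4 M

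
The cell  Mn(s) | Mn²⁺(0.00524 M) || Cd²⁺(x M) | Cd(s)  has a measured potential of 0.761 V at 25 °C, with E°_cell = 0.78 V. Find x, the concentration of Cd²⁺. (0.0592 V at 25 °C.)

From the Nernst equation, log Q = n(E° − E)/0.0592 = 2(0.78 − 0.761)/0.0592 = 0.642, so Q = 4.38.
With Q = [Mn²⁺]/[Cd²⁺] and the known concentrations, [Cd²⁺] in the denominator gives [Cd²⁺] = 0.0012 M.

0.0012 M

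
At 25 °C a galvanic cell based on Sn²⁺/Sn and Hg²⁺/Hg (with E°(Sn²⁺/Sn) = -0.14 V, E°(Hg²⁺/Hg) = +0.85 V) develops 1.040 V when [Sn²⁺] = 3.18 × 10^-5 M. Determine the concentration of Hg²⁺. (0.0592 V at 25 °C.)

From the Nernst equation, log Q = n(E° − E)/0.0592 = 2(0.99 − 1.040)/0.0592 = -1.689, so Q = 0.0205.
With Q = [Sn²⁺]/[Hg²⁺] and the known concentrations, [Hg²⁺] in the denominator gives [Hg²⁺] = 0.0016 M.

0.0016 M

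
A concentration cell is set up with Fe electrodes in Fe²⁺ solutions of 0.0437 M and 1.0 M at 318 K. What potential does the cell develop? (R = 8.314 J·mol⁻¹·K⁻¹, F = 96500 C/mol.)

0.043 V

Both half-cells are Fe²⁺/Fe, so E°_cell = 0. The concentrated side is the cathode; the cell reaction moves Fe²⁺ from high to low concentration with n = 2.
Q = [Fe²⁺]_dilute/[Fe²⁺]_conc = 0.0437/1.0 = 0.0437.
E = 0 − (RT/nF) ln Q = −((8.314×318)/(2×96500))(-3.130) = 0.0429 V.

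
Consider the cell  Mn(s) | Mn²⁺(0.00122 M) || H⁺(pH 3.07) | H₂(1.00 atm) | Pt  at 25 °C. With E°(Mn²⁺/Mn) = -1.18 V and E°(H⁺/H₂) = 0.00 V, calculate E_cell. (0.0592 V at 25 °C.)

1.08 V

The hydrogen couple is the cathode, so E°_cell = 1.18 V; n = 2.
[H⁺] = 10^(−3.07) = 8.5 × 10^-4 M, and Q = [Mn²⁺]·P(H₂) / [H⁺]^2 = 1680.
E = E° − (0.0592/2) log Q = 1.18 − (0.0592/2)(3.226) = 1.085 V.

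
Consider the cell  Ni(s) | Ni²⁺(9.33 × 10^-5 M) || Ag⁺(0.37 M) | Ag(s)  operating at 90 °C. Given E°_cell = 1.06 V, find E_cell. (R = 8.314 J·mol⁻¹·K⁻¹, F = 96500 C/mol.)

Balancing electrons gives n = 2; the reaction quotient is Q = [Ni²⁺]/[Ag⁺]^2 = 6.82 × 10^-4.
E = E° − (RT/nF) ln Q = 1.06 − (8.314×363)/(2×96500) × (-7.291) = 1.060 + 0.114 = 1.174 V.

1.17 V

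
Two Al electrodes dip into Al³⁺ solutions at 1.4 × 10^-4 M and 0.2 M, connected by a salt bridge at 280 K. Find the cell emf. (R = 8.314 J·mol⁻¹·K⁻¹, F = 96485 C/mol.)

Both half-cells are Al³⁺/Al, so E°_cell = 0. The concentrated side is the cathode; the cell reaction moves Al³⁺ from high to low concentration with n = 3.
Q = [Al³⁺]_dilute/[Al³⁺]_conc = 1.4 × 10^-4/0.2 = 7 × 10^-4.
E = 0 − (RT/nF) ln Q = −((8.314×280)/(3×96485))(-7.264) = 0.0584 V.

0.058 V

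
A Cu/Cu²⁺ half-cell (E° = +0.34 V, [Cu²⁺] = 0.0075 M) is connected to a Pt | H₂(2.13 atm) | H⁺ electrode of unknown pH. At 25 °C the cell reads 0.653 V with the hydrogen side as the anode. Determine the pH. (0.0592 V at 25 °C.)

E°_cell = 0.34 V and n = 2.
log Q = n(E° − E)/0.0592 = 2×(0.34 − 0.653)/0.0592 = -10.574.
With Q = [H⁺]^2 / ([Cu²⁺]·P(H₂)), solving for [H⁺] gives log[H⁺] = -6.185, so pH = 6.19.

pH = 6.19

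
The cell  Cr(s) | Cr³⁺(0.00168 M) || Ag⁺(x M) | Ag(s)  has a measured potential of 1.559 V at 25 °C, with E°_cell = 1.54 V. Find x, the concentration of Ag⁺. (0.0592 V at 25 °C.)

0.25 M

From the Nernst equation, log Q = n(E° − E)/0.0592 = 3(1.54 − 1.559)/0.0592 = -0.963, so Q = 0.109.
With Q = [Cr³⁺]/[Ag⁺]^3 and the known concentrations, [Ag⁺]^3 in the denominator gives [Ag⁺] = 0.25 M.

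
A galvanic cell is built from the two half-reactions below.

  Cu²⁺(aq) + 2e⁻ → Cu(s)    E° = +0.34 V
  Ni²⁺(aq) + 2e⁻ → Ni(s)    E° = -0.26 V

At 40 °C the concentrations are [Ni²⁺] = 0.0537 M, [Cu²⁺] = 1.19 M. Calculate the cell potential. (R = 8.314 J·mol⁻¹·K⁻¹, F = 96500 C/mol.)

The Cu²⁺/Cu couple has the higher reduction potential and acts as the cathode, so E°_cell = +0.34 − (-0.26) = 0.60 V.
Balancing electrons gives n = 2; the reaction quotient is Q = [Ni²⁺]/[Cu²⁺] = 0.0451.
E = E° − (RT/nF) ln Q = 0.60 − (8.314×313)/(2×96500) × (-3.098) = 0.600 + 0.042 = 0.642 V.

0.642 V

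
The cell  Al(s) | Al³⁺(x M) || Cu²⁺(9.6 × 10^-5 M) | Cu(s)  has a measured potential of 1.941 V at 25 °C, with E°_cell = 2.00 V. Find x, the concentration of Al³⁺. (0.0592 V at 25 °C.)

From the Nernst equation, log Q = n(E° − E)/0.0592 = 6(2.00 − 1.941)/0.0592 = 5.980, so Q = 9.54 × 10^5.
With Q = [Al³⁺]^2/[Cu²⁺]^3 and the known concentrations, [Al³⁺]^2 in the numerator gives [Al³⁺] = 9.2 × 10^-4 M.

9.2 × 10^-4 M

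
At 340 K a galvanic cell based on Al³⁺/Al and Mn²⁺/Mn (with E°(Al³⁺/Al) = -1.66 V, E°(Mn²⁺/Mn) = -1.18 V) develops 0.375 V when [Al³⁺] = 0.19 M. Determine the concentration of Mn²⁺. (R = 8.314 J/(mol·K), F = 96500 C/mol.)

2.5 × 10^-4 M

From the Nernst equation, ln Q = nF(E° − E)/RT = 6×96500×(0.48 − 0.375)/(8.314×340) = 21.507, so Q = 2.19 × 10^9.
With Q = [Al³⁺]^2/[Mn²⁺]^3 and the known concentrations, [Mn²⁺]^3 in the denominator gives [Mn²⁺] = 2.5 × 10^-4 M.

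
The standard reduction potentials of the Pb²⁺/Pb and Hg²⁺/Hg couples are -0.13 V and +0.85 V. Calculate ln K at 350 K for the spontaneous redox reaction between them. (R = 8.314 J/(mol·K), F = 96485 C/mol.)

ln K = 65.0

E°_cell = +0.85 − (-0.13) = 0.98 V, with n = 2 electrons transferred.
At equilibrium E = 0, so the Nernst equation gives ln K = nFE°/RT = (2)(96485)(0.98)/((8.314)(350)) = 64.99.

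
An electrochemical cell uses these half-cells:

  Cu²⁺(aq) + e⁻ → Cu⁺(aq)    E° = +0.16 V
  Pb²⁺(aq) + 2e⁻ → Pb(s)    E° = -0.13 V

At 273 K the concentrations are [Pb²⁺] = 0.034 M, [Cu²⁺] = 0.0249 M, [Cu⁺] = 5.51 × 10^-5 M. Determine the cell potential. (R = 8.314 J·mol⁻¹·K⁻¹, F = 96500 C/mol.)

0.474 V

The Cu²⁺/Cu⁺ couple has the higher reduction potential and acts as the cathode, so E°_cell = +0.16 − (-0.13) = 0.29 V.
Balancing electrons gives n = 2; the reaction quotient is Q = [Pb²⁺]·[Cu⁺]^2/[Cu²⁺]^2 = 1.66 × 10^-7.
E = E° − (RT/nF) ln Q = 0.29 − (8.314×273)/(2×96500) × (-15.608) = 0.290 + 0.184 = 0.474 V.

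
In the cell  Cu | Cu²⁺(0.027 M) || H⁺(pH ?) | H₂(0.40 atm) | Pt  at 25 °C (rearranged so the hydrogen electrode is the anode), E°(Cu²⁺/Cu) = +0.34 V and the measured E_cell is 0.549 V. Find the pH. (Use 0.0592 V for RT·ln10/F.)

E°_cell = 0.34 V and n = 2.
log Q = n(E° − E)/0.0592 = 2×(0.34 − 0.549)/0.0592 = -7.061.
With Q = [H⁺]^2 / ([Cu²⁺]·P(H₂)), solving for [H⁺] gives log[H⁺] = -4.514, so pH = 4.51.

pH = 4.51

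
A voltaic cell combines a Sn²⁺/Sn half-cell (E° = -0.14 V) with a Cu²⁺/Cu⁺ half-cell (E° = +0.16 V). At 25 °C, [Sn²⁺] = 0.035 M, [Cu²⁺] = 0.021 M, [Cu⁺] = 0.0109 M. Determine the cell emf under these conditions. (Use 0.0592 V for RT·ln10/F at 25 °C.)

The Cu²⁺/Cu⁺ couple has the higher reduction potential and acts as the cathode, so E°_cell = +0.16 − (-0.14) = 0.30 V.
Balancing electrons gives n = 2; the reaction quotient is Q = [Sn²⁺]·[Cu⁺]^2/[Cu²⁺]^2 = 0.00943.
At 25 °C, E = E° − (0.0592/n) log Q = 0.30 − (0.0592/2)(-2.026) = 0.300 + 0.060 = 0.360 V.

0.360 V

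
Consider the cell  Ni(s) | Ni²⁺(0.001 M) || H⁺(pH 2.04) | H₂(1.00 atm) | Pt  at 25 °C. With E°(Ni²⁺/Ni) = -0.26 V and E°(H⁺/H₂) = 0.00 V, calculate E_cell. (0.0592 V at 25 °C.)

0.23 V

The hydrogen couple is the cathode, so E°_cell = 0.26 V; n = 2.
[H⁺] = 10^(−2.04) = 0.0091 M, and Q = [Ni²⁺]·P(H₂) / [H⁺]^2 = 12.0.
E = E° − (0.0592/2) log Q = 0.26 − (0.0592/2)(1.080) = 0.228 V.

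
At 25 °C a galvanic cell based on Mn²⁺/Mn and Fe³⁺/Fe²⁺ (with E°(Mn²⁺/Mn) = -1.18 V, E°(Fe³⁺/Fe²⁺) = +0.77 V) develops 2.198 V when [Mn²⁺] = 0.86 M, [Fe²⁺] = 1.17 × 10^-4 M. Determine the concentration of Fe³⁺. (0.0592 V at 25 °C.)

1.7 M

From the Nernst equation, log Q = n(E° − E)/0.0592 = 2(1.95 − 2.198)/0.0592 = -8.378, so Q = 4.18 × 10^-9.
With Q = [Mn²⁺]·[Fe²⁺]^2/[Fe³⁺]^2 and the known concentrations, [Fe³⁺]^2 in the denominator gives [Fe³⁺] = 1.7 M.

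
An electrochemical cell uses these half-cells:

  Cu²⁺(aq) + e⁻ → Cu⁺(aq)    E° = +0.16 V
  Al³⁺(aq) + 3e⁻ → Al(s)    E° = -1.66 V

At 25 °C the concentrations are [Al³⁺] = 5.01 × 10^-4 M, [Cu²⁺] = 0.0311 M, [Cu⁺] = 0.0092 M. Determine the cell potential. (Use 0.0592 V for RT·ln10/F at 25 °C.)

1.92 V

The Cu²⁺/Cu⁺ couple has the higher reduction potential and acts as the cathode, so E°_cell = +0.16 − (-1.66) = 1.82 V.
Balancing electrons gives n = 3; the reaction quotient is Q = [Al³⁺]·[Cu⁺]^3/[Cu²⁺]^3 = 1.3 × 10^-5.
At 25 °C, E = E° − (0.0592/n) log Q = 1.82 − (0.0592/3)(-4.887) = 1.820 + 0.096 = 1.916 V.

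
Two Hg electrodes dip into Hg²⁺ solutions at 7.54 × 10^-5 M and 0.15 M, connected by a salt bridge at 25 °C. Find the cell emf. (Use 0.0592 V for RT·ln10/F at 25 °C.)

0.098 V

Both half-cells are Hg²⁺/Hg, so E°_cell = 0. The concentrated side is the cathode; the cell reaction moves Hg²⁺ from high to low concentration with n = 2.
Q = [Hg²⁺]_dilute/[Hg²⁺]_conc = 7.54 × 10^-5/0.15 = 5.03 × 10^-4.
E = 0 − (0.0592/2) log Q = −(0.0592/2)(-3.299) = 0.0977 V.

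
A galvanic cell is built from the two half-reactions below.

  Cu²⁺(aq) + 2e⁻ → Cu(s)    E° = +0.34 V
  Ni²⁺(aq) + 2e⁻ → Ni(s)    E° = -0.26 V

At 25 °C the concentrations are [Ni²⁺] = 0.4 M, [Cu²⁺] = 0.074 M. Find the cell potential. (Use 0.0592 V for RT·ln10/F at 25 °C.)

0.578 V

The Cu²⁺/Cu couple has the higher reduction potential and acts as the cathode, so E°_cell = +0.34 − (-0.26) = 0.60 V.
Balancing electrons gives n = 2; the reaction quotient is Q = [Ni²⁺]/[Cu²⁺] = 5.41.
At 25 °C, E = E° − (0.0592/n) log Q = 0.60 − (0.0592/2)(0.733) = 0.600 − 0.022 = 0.578 V.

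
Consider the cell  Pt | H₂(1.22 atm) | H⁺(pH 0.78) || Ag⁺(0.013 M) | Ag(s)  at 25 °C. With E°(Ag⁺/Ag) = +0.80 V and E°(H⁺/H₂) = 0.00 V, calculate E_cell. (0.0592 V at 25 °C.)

0.74 V

The Ag⁺/Ag couple is the cathode, so E°_cell = 0.80 V; n = 2.
[H⁺] = 10^(−0.78) = 0.17 M, and Q = [H⁺]^2 / ([Ag⁺]^2·P(H₂)) = 134.
E = E° − (0.0592/2) log Q = 0.80 − (0.0592/2)(2.126) = 0.737 V.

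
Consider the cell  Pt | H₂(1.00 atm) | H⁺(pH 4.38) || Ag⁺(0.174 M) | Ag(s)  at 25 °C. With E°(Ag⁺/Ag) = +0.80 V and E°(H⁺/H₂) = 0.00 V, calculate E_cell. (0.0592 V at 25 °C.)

1.01 V

The Ag⁺/Ag couple is the cathode, so E°_cell = 0.80 V; n = 2.
[H⁺] = 10^(−4.38) = 4.2 × 10^-5 M, and Q = [H⁺]^2 / ([Ag⁺]^2·P(H₂)) = 5.74 × 10^-8.
E = E° − (0.0592/2) log Q = 0.80 − (0.0592/2)(-7.241) = 1.014 V.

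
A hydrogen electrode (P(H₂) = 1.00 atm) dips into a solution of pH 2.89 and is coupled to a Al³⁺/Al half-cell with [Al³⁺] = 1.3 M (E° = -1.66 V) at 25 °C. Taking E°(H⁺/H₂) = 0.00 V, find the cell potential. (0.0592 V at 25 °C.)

1.49 V

The hydrogen couple is the cathode, so E°_cell = 1.66 V; n = 6.
[H⁺] = 10^(−2.89) = 0.0013 M, and Q = [Al³⁺]^2·P(H₂)^3 / [H⁺]^6 = 3.7 × 10^17.
E = E° − (0.0592/6) log Q = 1.66 − (0.0592/6)(17.568) = 1.487 V.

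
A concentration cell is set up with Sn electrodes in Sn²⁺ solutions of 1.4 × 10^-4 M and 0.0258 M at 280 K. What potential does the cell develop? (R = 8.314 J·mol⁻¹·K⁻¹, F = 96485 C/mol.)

Both half-cells are Sn²⁺/Sn, so E°_cell = 0. The concentrated side is the cathode; the cell reaction moves Sn²⁺ from high to low concentration with n = 2.
Q = [Sn²⁺]_dilute/[Sn²⁺]_conc = 1.4 × 10^-4/0.0258 = 0.00543.
E = 0 − (RT/nF) ln Q = −((8.314×280)/(2×96485))(-5.216) = 0.0629 V.

0.063 V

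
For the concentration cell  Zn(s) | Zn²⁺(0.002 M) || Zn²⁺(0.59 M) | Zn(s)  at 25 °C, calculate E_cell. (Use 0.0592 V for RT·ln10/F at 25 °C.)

0.073 V

Both half-cells are Zn²⁺/Zn, so E°_cell = 0. The concentrated side is the cathode; the cell reaction moves Zn²⁺ from high to low concentration with n = 2.
Q = [Zn²⁺]_dilute/[Zn²⁺]_conc = 0.002/0.59 = 0.00339.
E = 0 − (0.0592/2) log Q = −(0.0592/2)(-2.470) = 0.0731 V.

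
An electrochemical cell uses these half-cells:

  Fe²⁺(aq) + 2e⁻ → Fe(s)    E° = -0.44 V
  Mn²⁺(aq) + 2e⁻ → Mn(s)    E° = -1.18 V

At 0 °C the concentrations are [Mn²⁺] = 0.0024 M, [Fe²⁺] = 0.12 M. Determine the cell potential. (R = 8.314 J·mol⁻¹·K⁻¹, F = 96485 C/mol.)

0.786 V

The Fe²⁺/Fe couple has the higher reduction potential and acts as the cathode, so E°_cell = -0.44 − (-1.18) = 0.74 V.
Balancing electrons gives n = 2; the reaction quotient is Q = [Mn²⁺]/[Fe²⁺] = 0.0200.
E = E° − (RT/nF) ln Q = 0.74 − (8.314×273)/(2×96485) × (-3.912) = 0.740 + 0.046 = 0.786 V.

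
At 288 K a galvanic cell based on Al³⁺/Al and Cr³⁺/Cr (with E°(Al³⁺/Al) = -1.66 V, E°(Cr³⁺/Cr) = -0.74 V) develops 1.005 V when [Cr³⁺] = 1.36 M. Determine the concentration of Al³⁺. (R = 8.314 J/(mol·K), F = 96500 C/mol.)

From the Nernst equation, ln Q = nF(E° − E)/RT = 3×96500×(0.92 − 1.005)/(8.314×288) = -10.277, so Q = 3.44 × 10^-5.
With Q = [Al³⁺]/[Cr³⁺] and the known concentrations, [Al³⁺] in the numerator gives [Al³⁺] = 4.7 × 10^-5 M.

4.7 × 10^-5 M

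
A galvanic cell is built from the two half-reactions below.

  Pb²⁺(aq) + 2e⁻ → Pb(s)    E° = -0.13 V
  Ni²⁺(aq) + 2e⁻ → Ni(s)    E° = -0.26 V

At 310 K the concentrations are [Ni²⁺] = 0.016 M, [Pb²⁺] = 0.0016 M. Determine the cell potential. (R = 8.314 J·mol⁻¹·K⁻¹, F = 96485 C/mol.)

The Pb²⁺/Pb couple has the higher reduction potential and acts as the cathode, so E°_cell = -0.13 − (-0.26) = 0.13 V.
Balancing electrons gives n = 2; the reaction quotient is Q = [Ni²⁺]/[Pb²⁺] = 10.0.
E = E° − (RT/nF) ln Q = 0.13 − (8.314×310)/(2×96485) × (2.303) = 0.130 − 0.031 = 0.099 V.

0.099 V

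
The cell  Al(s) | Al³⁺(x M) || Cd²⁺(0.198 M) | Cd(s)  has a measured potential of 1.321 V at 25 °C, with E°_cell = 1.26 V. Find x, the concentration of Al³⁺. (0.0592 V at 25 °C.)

7.1 × 10^-5 M

From the Nernst equation, log Q = n(E° − E)/0.0592 = 6(1.26 − 1.321)/0.0592 = -6.182, so Q = 6.57 × 10^-7.
With Q = [Al³⁺]^2/[Cd²⁺]^3 and the known concentrations, [Al³⁺]^2 in the numerator gives [Al³⁺] = 7.1 × 10^-5 M.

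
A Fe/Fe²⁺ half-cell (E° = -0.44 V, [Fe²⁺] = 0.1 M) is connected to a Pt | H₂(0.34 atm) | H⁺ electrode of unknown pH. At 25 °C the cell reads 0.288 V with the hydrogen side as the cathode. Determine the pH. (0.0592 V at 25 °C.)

E°_cell = 0.44 V and n = 2.
log Q = n(E° − E)/0.0592 = 2×(0.44 − 0.288)/0.0592 = 5.135.
With Q = [Fe²⁺]·P(H₂) / [H⁺]^2, solving for [H⁺] gives log[H⁺] = -3.302, so pH = 3.30.

pH = 3.30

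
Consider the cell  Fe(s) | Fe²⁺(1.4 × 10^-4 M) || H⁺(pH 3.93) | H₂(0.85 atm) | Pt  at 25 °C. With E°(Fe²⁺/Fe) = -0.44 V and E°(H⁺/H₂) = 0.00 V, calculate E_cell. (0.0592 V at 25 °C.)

The hydrogen couple is the cathode, so E°_cell = 0.44 V; n = 2.
[H⁺] = 10^(−3.93) = 1.2 × 10^-4 M, and Q = [Fe²⁺]·P(H₂) / [H⁺]^2 = 8620.
E = E° − (0.0592/2) log Q = 0.44 − (0.0592/2)(3.936) = 0.323 V.

0.32 V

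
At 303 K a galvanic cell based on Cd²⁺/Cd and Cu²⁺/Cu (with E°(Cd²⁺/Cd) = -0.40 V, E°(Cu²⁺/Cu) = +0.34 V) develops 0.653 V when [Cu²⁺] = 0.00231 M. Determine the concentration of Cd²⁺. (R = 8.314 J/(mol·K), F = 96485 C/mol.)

From the Nernst equation, ln Q = nF(E° − E)/RT = 2×96485×(0.74 − 0.653)/(8.314×303) = 6.664, so Q = 784.
With Q = [Cd²⁺]/[Cu²⁺] and the known concentrations, [Cd²⁺] in the numerator gives [Cd²⁺] = 1.8 M.

1.8 M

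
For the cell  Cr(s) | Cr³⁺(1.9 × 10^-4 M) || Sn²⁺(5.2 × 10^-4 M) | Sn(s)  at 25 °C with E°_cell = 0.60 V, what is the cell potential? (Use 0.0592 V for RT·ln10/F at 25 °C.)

0.576 V

Balancing electrons gives n = 6; the reaction quotient is Q = [Cr³⁺]^2/[Sn²⁺]^3 = 257.
At 25 °C, E = E° − (0.0592/n) log Q = 0.60 − (0.0592/6)(2.409) = 0.600 − 0.024 = 0.576 V.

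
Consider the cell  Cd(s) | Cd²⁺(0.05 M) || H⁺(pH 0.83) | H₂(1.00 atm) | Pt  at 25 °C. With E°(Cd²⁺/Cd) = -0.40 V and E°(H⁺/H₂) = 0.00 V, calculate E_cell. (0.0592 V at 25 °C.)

The hydrogen couple is the cathode, so E°_cell = 0.40 V; n = 2.
[H⁺] = 10^(−0.83) = 0.15 M, and Q = [Cd²⁺]·P(H₂) / [H⁺]^2 = 2.29.
E = E° − (0.0592/2) log Q = 0.40 − (0.0592/2)(0.359) = 0.389 V.

0.39 V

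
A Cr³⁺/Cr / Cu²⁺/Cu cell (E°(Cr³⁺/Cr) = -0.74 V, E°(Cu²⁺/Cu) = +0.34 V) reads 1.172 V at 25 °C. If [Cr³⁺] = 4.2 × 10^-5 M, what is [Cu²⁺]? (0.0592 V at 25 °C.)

From the Nernst equation, log Q = n(E° − E)/0.0592 = 6(1.08 − 1.172)/0.0592 = -9.324, so Q = 4.74 × 10^-10.
With Q = [Cr³⁺]^2/[Cu²⁺]^3 and the known concentrations, [Cu²⁺]^3 in the denominator gives [Cu²⁺] = 1.5 M.

1.5 M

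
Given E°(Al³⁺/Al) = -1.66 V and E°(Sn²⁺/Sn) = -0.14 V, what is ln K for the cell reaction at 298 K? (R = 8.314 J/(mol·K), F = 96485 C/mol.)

ln K = 355.2

E°_cell = -0.14 − (-1.66) = 1.52 V, with n = 6 electrons transferred.
At equilibrium E = 0, so the Nernst equation gives ln K = nFE°/RT = (6)(96485)(1.52)/((8.314)(298)) = 355.16.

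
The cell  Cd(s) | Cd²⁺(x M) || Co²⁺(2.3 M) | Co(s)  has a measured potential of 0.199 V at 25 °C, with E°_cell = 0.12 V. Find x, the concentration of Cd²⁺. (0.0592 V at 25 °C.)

0.0049 M

From the Nernst equation, log Q = n(E° − E)/0.0592 = 2(0.12 − 0.199)/0.0592 = -2.669, so Q = 0.00214.
With Q = [Cd²⁺]/[Co²⁺] and the known concentrations, [Cd²⁺] in the numerator gives [Cd²⁺] = 0.0049 M.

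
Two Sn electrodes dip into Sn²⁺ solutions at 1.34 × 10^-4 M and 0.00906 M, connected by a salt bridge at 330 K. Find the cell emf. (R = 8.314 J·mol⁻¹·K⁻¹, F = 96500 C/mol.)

Both half-cells are Sn²⁺/Sn, so E°_cell = 0. The concentrated side is the cathode; the cell reaction moves Sn²⁺ from high to low concentration with n = 2.
Q = [Sn²⁺]_dilute/[Sn²⁺]_conc = 1.34 × 10^-4/0.00906 = 0.0148.
E = 0 − (RT/nF) ln Q = −((8.314×330)/(2×96500))(-4.214) = 0.0599 V.

0.060 V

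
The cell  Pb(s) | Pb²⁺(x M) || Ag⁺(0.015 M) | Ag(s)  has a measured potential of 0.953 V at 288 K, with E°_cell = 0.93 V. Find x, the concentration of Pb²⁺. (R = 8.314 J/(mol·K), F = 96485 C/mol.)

From the Nernst equation, ln Q = nF(E° − E)/RT = 2×96485×(0.93 − 0.953)/(8.314×288) = -1.854, so Q = 0.157.
With Q = [Pb²⁺]/[Ag⁺]^2 and the known concentrations, [Pb²⁺] in the numerator gives [Pb²⁺] = 3.5 × 10^-5 M.

3.5 × 10^-5 M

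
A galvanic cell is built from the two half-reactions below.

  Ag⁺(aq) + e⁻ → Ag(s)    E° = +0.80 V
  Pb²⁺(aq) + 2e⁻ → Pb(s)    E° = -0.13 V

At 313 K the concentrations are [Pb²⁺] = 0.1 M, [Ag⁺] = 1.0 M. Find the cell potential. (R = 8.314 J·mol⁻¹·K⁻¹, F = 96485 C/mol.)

0.961 V

The Ag⁺/Ag couple has the higher reduction potential and acts as the cathode, so E°_cell = +0.80 − (-0.13) = 0.93 V.
Balancing electrons gives n = 2; the reaction quotient is Q = [Pb²⁺]/[Ag⁺]^2 = 0.100.
E = E° − (RT/nF) ln Q = 0.93 − (8.314×313)/(2×96485) × (-2.303) = 0.930 + 0.031 = 0.961 V.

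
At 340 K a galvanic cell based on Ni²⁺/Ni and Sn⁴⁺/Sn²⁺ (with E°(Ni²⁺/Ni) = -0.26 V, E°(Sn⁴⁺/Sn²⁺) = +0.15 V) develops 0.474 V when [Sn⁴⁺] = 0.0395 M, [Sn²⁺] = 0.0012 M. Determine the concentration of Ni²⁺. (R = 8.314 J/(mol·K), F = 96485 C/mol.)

0.42 M

From the Nernst equation, ln Q = nF(E° − E)/RT = 2×96485×(0.41 − 0.474)/(8.314×340) = -4.369, so Q = 0.0127.
With Q = [Ni²⁺]·[Sn²⁺]/[Sn⁴⁺] and the known concentrations, [Ni²⁺] in the numerator gives [Ni²⁺] = 0.42 M.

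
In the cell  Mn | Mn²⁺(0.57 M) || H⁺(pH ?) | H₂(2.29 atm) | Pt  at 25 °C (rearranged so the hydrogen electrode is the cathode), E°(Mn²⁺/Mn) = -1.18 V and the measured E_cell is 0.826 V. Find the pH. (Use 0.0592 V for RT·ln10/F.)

E°_cell = 1.18 V and n = 2.
log Q = n(E° − E)/0.0592 = 2×(1.18 − 0.826)/0.0592 = 11.959.
With Q = [Mn²⁺]·P(H₂) / [H⁺]^2, solving for [H⁺] gives log[H⁺] = -5.922, so pH = 5.92.

pH = 5.92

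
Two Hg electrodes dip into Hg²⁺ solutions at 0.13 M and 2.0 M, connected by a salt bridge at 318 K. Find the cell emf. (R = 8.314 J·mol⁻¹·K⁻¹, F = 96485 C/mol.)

0.037 V

Both half-cells are Hg²⁺/Hg, so E°_cell = 0. The concentrated side is the cathode; the cell reaction moves Hg²⁺ from high to low concentration with n = 2.
Q = [Hg²⁺]_dilute/[Hg²⁺]_conc = 0.13/2.0 = 0.0650.
E = 0 − (RT/nF) ln Q = −((8.314×318)/(2×96485))(-2.733) = 0.0374 V.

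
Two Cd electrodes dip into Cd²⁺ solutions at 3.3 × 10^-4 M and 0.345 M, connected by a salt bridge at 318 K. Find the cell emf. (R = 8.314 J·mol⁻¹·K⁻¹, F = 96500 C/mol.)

Both half-cells are Cd²⁺/Cd, so E°_cell = 0. The concentrated side is the cathode; the cell reaction moves Cd²⁺ from high to low concentration with n = 2.
Q = [Cd²⁺]_dilute/[Cd²⁺]_conc = 3.3 × 10^-4/0.345 = 9.57 × 10^-4.
E = 0 − (RT/nF) ln Q = −((8.314×318)/(2×96500))(-6.952) = 0.0952 V.

0.095 V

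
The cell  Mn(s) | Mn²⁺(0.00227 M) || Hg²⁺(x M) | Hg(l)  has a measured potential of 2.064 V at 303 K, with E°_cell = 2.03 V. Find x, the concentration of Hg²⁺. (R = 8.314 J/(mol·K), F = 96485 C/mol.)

From the Nernst equation, ln Q = nF(E° − E)/RT = 2×96485×(2.03 − 2.064)/(8.314×303) = -2.604, so Q = 0.0739.
With Q = [Mn²⁺]/[Hg²⁺] and the known concentrations, [Hg²⁺] in the denominator gives [Hg²⁺] = 0.031 M.

0.031 M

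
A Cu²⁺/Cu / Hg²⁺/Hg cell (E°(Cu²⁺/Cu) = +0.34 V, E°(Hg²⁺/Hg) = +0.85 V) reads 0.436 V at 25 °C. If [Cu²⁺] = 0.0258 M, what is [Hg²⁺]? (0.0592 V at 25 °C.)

From the Nernst equation, log Q = n(E° − E)/0.0592 = 2(0.51 − 0.436)/0.0592 = 2.500, so Q = 316.
With Q = [Cu²⁺]/[Hg²⁺] and the known concentrations, [Hg²⁺] in the denominator gives [Hg²⁺] = 8.2 × 10^-5 M.

8.2 × 10^-5 M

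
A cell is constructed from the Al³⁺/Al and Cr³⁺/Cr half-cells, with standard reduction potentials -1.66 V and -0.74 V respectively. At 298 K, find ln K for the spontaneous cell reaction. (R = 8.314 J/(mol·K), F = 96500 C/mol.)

E°_cell = -0.74 − (-1.66) = 0.92 V, with n = 3 electrons transferred.
At equilibrium E = 0, so the Nernst equation gives ln K = nFE°/RT = (3)(96500)(0.92)/((8.314)(298)) = 107.50.

ln K = 107.5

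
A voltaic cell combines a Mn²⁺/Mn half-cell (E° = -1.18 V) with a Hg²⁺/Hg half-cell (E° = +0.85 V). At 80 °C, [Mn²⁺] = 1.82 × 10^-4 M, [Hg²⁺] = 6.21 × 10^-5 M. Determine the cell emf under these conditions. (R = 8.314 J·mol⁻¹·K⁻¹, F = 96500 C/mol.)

2.01 V

The Hg²⁺/Hg couple has the higher reduction potential and acts as the cathode, so E°_cell = +0.85 − (-1.18) = 2.03 V.
Balancing electrons gives n = 2; the reaction quotient is Q = [Mn²⁺]/[Hg²⁺] = 2.93.
E = E° − (RT/nF) ln Q = 2.03 − (8.314×353)/(2×96500) × (1.075) = 2.030 − 0.016 = 2.014 V.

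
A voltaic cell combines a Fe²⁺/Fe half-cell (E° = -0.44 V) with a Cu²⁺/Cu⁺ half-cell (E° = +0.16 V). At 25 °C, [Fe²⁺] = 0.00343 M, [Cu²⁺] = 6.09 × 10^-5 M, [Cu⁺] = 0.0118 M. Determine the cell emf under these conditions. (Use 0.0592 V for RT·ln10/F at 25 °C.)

The Cu²⁺/Cu⁺ couple has the higher reduction potential and acts as the cathode, so E°_cell = +0.16 − (-0.44) = 0.60 V.
Balancing electrons gives n = 2; the reaction quotient is Q = [Fe²⁺]·[Cu⁺]^2/[Cu²⁺]^2 = 129.
At 25 °C, E = E° − (0.0592/n) log Q = 0.60 − (0.0592/2)(2.110) = 0.600 − 0.062 = 0.538 V.

0.538 V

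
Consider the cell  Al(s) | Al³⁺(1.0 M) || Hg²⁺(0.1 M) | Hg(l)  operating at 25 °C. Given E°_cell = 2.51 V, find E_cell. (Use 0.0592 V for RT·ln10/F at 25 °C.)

2.48 V

Balancing electrons gives n = 6; the reaction quotient is Q = [Al³⁺]^2/[Hg²⁺]^3 = 1000.
At 25 °C, E = E° − (0.0592/n) log Q = 2.51 − (0.0592/6)(3.000) = 2.510 − 0.030 = 2.480 V.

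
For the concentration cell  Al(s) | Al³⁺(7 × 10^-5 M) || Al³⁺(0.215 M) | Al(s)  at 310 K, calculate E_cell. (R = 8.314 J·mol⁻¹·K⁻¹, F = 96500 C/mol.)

Both half-cells are Al³⁺/Al, so E°_cell = 0. The concentrated side is the cathode; the cell reaction moves Al³⁺ from high to low concentration with n = 3.
Q = [Al³⁺]_dilute/[Al³⁺]_conc = 7 × 10^-5/0.215 = 3.26 × 10^-4.
E = 0 − (RT/nF) ln Q = −((8.314×310)/(3×96500))(-8.030) = 0.0715 V.

0.071 V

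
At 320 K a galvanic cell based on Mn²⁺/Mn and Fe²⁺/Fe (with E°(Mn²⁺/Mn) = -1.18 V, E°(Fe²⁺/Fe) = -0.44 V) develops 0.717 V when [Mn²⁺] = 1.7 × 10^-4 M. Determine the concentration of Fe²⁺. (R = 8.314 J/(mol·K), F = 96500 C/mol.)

From the Nernst equation, ln Q = nF(E° − E)/RT = 2×96500×(0.74 − 0.717)/(8.314×320) = 1.668, so Q = 5.30.
With Q = [Mn²⁺]/[Fe²⁺] and the known concentrations, [Fe²⁺] in the denominator gives [Fe²⁺] = 3.2 × 10^-5 M.

3.2 × 10^-5 M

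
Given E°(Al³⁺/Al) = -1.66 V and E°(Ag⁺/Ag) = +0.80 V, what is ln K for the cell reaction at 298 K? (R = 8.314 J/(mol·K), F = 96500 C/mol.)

ln K = 287.4

E°_cell = +0.80 − (-1.66) = 2.46 V, with n = 3 electrons transferred.
At equilibrium E = 0, so the Nernst equation gives ln K = nFE°/RT = (3)(96500)(2.46)/((8.314)(298)) = 287.45.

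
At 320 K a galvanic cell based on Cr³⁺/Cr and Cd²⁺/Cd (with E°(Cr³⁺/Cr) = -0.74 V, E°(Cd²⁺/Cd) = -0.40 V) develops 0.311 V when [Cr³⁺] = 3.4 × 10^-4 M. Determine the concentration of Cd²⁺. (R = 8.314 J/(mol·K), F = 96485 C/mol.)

5.9 × 10^-4 M

From the Nernst equation, ln Q = nF(E° − E)/RT = 6×96485×(0.34 − 0.311)/(8.314×320) = 6.310, so Q = 550.
With Q = [Cr³⁺]^2/[Cd²⁺]^3 and the known concentrations, [Cd²⁺]^3 in the denominator gives [Cd²⁺] = 5.9 × 10^-4 M.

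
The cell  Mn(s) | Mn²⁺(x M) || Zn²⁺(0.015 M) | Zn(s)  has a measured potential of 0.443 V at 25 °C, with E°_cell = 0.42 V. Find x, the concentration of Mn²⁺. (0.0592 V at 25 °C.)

0.0025 M

From the Nernst equation, log Q = n(E° − E)/0.0592 = 2(0.42 − 0.443)/0.0592 = -0.777, so Q = 0.167.
With Q = [Mn²⁺]/[Zn²⁺] and the known concentrations, [Mn²⁺] in the numerator gives [Mn²⁺] = 0.0025 M.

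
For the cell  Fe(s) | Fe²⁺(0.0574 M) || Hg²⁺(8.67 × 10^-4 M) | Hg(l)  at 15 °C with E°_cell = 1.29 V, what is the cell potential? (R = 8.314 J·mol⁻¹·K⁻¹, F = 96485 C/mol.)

Balancing electrons gives n = 2; the reaction quotient is Q = [Fe²⁺]/[Hg²⁺] = 66.2.
E = E° − (RT/nF) ln Q = 1.29 − (8.314×288)/(2×96485) × (4.193) = 1.290 − 0.052 = 1.238 V.

1.24 V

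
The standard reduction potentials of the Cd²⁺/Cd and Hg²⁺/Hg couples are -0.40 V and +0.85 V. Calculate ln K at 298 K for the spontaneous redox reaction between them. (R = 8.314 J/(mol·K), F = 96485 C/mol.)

ln K = 97.4

E°_cell = +0.85 − (-0.40) = 1.25 V, with n = 2 electrons transferred.
At equilibrium E = 0, so the Nernst equation gives ln K = nFE°/RT = (2)(96485)(1.25)/((8.314)(298)) = 97.36.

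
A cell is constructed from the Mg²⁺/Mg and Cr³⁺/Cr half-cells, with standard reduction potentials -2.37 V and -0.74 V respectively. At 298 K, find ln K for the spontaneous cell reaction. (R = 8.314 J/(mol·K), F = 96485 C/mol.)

E°_cell = -0.74 − (-2.37) = 1.63 V, with n = 6 electrons transferred.
At equilibrium E = 0, so the Nernst equation gives ln K = nFE°/RT = (6)(96485)(1.63)/((8.314)(298)) = 380.87.

ln K = 380.9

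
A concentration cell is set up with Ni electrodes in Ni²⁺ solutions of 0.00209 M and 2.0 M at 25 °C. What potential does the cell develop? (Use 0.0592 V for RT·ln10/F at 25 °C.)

Both half-cells are Ni²⁺/Ni, so E°_cell = 0. The concentrated side is the cathode; the cell reaction moves Ni²⁺ from high to low concentration with n = 2.
Q = [Ni²⁺]_dilute/[Ni²⁺]_conc = 0.00209/2.0 = 0.00104.
E = 0 − (0.0592/2) log Q = −(0.0592/2)(-2.981) = 0.0882 V.

0.088 V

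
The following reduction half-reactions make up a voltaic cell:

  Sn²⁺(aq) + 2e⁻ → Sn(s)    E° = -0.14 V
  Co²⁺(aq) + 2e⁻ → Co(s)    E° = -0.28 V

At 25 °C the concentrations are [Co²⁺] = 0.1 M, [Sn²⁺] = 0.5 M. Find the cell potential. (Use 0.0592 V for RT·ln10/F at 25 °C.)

0.161 V

The Sn²⁺/Sn couple has the higher reduction potential and acts as the cathode, so E°_cell = -0.14 − (-0.28) = 0.14 V.
Balancing electrons gives n = 2; the reaction quotient is Q = [Co²⁺]/[Sn²⁺] = 0.200.
At 25 °C, E = E° − (0.0592/n) log Q = 0.14 − (0.0592/2)(-0.699) = 0.140 + 0.021 = 0.161 V.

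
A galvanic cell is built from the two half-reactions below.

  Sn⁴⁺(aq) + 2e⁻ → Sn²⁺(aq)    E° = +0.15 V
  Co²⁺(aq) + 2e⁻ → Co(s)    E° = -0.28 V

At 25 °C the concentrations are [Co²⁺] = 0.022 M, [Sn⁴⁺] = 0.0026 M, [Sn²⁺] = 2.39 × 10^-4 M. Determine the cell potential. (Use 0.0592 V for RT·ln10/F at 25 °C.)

0.510 V

The Sn⁴⁺/Sn²⁺ couple has the higher reduction potential and acts as the cathode, so E°_cell = +0.15 − (-0.28) = 0.43 V.
Balancing electrons gives n = 2; the reaction quotient is Q = [Co²⁺]·[Sn²⁺]/[Sn⁴⁺] = 0.00202.
At 25 °C, E = E° − (0.0592/n) log Q = 0.43 − (0.0592/2)(-2.694) = 0.430 + 0.080 = 0.510 V.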